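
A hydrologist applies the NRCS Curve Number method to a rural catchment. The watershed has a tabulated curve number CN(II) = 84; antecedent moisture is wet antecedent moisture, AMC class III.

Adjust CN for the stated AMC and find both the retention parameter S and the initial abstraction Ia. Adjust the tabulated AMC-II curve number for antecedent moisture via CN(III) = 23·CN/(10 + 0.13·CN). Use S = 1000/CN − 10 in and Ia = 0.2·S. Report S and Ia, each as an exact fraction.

Wet (AMC III): CN(III) = 23·84/(10 + 0.13·84) = 1932/(523/25) = 48300/523 ≈ 92.352
Max retention: S = 1000/(48300/523) − 10 = 400/483 in (≈ 0.828 in)
Initial abstraction Ia = S/5 = (400/483)/5 = 80/483 ≈ 0.166 in

S = 400/483 in ≈ 0.828 in; Ia = 80/483 in ≈ 0.166 in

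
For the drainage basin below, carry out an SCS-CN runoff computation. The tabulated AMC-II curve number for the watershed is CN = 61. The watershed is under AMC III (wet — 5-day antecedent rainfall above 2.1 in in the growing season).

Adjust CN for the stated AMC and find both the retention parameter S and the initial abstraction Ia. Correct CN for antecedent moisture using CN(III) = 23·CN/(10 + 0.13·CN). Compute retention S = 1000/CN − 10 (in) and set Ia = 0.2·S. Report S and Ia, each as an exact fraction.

S = 3900/1403 in ≈ 2.780 in; Ia = 780/1403 in ≈ 0.556 in

CN(III) from CN(II)=61: (23·61)/(10 + 0.13·61) = 140300/1793 ≈ 78.249
S = 1000/(140300/1793) − 10 = 3900/1403 in ≈ 2.780 in
Initial abstraction Ia = S/5 = (3900/1403)/5 = 780/1403 ≈ 0.556 in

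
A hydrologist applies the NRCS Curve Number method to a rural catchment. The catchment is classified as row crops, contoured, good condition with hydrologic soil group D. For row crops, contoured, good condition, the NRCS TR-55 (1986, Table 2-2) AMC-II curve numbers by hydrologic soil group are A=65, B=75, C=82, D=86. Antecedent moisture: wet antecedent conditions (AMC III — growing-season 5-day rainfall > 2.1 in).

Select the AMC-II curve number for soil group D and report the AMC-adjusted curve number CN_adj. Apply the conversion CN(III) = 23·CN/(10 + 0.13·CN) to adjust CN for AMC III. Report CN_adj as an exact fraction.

NRCS table: row crops, contoured, good condition, soil group D → CN(II) = 86
CN(III) from CN(II)=86: (23·86)/(10 + 0.13·86) = 98900/1059 ≈ 93.390

CN_adj = 98900/1059 ≈ 93.390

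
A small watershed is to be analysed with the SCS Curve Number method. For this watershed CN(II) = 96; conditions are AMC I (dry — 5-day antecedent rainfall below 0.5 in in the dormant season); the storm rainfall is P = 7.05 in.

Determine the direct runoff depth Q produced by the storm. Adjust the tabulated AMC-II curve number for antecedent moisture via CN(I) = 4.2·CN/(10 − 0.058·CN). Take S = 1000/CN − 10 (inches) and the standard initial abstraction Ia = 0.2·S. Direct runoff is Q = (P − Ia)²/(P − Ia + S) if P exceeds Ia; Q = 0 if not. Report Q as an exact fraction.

Q = 74528689/12452580 in ≈ 5.985 in

Dry (AMC I): CN(I) = 4.2·96/(10 − 0.058·96) = (2016/5)/(554/125) = 25200/277 ≈ 90.975
Max retention: S = 1000/(25200/277) − 10 = 125/126 in (≈ 0.992 in)
Initial abstraction Ia = S/5 = (125/126)/5 = 25/126 ≈ 0.198 in
P − Ia = 7.050 − 0.198 = 8633/1260 ≈ 6.852 in (> 0, runoff occurs)
Runoff Q = (P−Ia)²/(P−Ia+S) = (6.852)²/(6.852+0.992) = 74528689/12452580 ≈ 5.985 in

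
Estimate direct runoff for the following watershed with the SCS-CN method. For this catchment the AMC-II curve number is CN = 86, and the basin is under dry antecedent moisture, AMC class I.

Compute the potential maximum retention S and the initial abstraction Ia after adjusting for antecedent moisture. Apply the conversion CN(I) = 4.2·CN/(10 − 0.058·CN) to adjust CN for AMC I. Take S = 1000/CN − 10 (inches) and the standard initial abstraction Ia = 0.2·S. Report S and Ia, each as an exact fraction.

S = 500/129 in ≈ 3.876 in; Ia = 100/129 in ≈ 0.775 in

CN(I) from CN(II)=86: (4.2·86)/(10 − 0.058·86) = 12900/179 ≈ 72.067
S = 1000/(12900/179) − 10 = 500/129 in ≈ 3.876 in
Ia = 0.2·(500/129) = 100/129 in ≈ 0.775 in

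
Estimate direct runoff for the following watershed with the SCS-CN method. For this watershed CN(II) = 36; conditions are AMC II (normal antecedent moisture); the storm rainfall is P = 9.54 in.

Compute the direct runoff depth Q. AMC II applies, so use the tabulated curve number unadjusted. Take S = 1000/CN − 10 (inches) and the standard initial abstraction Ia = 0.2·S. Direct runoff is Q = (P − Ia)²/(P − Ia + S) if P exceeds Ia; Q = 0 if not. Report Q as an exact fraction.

Q = 7252249/4811850 in ≈ 1.507 in

Average conditions: CN = 36 (no AMC adjustment).
S = 1000/36 − 10 = 160/9 in ≈ 17.778 in
Ia = 0.2S: 0.2·17.778 = 3.556 in (exactly 32/9)
Excess rainfall: 9.540 − 3.556 = 5.984 in; P > Ia so Q > 0
Runoff Q = (P−Ia)²/(P−Ia+S) = (5.984)²/(5.984+17.778) = 7252249/4811850 ≈ 1.507 in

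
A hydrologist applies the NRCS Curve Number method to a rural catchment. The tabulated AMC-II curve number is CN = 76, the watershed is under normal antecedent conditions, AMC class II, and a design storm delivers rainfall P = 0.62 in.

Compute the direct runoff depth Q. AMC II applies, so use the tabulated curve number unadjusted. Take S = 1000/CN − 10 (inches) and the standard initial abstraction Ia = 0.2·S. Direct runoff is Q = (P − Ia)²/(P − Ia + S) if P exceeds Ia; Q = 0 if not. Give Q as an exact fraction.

AMC II — tabulated CN = 76 applies directly.
Retention S: 1000/CN − 10 with CN=76.000 → S = 60/19 ≈ 3.158 in
Ia = 0.2S: 0.2·3.158 = 0.632 in (exactly 12/19)
P = 0.620 ≤ Ia = 0.632 in: entire storm abstracted, Q = 0.

Q = 0 in ≈ 0.000 in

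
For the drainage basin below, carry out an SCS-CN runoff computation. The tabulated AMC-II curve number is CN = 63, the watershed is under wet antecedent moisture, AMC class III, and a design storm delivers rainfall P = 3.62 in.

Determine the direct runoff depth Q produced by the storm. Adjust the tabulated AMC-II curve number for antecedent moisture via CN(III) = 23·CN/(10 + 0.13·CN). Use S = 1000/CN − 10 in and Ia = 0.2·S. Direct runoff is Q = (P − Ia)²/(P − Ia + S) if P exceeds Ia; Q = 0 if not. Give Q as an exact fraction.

Q = 50746122361/29723989050 in ≈ 1.707 in

Wet (AMC III): CN(III) = 23·63/(10 + 0.13·63) = 1449/(1819/100) = 144900/1819 ≈ 79.659
Max retention: S = 1000/(144900/1819) − 10 = 3700/1449 in (≈ 2.553 in)
Ia = 0.2·(3700/1449) = 740/1449 in ≈ 0.511 in
P − Ia = 3.620 − 0.511 = 225269/72450 ≈ 3.109 in (> 0, runoff occurs)
Q: (225269/72450)² ÷ (410269/72450) = 50746122361/29723989050 in (≈ 1.707 in)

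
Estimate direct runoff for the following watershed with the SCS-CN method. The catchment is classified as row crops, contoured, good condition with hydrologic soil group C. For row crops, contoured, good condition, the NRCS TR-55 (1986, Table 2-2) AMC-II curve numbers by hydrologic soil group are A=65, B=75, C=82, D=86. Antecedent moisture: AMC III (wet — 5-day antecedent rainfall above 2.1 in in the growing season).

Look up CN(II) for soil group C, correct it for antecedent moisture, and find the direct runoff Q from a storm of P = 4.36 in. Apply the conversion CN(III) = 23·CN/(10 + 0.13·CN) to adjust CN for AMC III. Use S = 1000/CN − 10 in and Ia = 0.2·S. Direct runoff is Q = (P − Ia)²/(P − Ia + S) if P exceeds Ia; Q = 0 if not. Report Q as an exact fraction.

NRCS table: row crops, contoured, good condition, soil group C → CN(II) = 82
Adjust CN=82 to AMC III: 23·82/(10 + 0.13·82) → 1886 ÷ (1033/50) = 94300/1033 ≈ 91.288
Max retention: S = 1000/(94300/1033) − 10 = 900/943 in (≈ 0.954 in)
Ia = 0.2·(900/943) = 180/943 in ≈ 0.191 in
P − Ia = 4.360 − 0.191 = 98287/23575 ≈ 4.169 in (> 0, runoff occurs)
Q = (98287/23575)²/((98287/23575) + 900/943) = (9660334369/555780625)/(120787/23575) = 9660334369/2847553525 in ≈ 3.393 in

Q = 9660334369/2847553525 in ≈ 3.393 in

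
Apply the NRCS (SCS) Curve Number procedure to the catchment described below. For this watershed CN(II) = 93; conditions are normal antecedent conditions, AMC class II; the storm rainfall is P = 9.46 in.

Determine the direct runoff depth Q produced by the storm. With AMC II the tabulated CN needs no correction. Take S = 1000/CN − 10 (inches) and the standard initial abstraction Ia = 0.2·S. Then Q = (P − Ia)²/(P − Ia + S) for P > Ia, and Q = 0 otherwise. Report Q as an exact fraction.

Average conditions: CN = 93 (no AMC adjustment).
Max retention: S = 1000/93 − 10 = 70/93 in (≈ 0.753 in)
Initial abstraction Ia = S/5 = (70/93)/5 = 14/93 ≈ 0.151 in
P − Ia = 9.460 − 0.151 = 43289/4650 ≈ 9.309 in (> 0, runoff occurs)
Runoff Q = (P−Ia)²/(P−Ia+S) = (9.309)²/(9.309+0.753) = 1873937521/217568850 ≈ 8.613 in

Q = 1873937521/217568850 in ≈ 8.613 in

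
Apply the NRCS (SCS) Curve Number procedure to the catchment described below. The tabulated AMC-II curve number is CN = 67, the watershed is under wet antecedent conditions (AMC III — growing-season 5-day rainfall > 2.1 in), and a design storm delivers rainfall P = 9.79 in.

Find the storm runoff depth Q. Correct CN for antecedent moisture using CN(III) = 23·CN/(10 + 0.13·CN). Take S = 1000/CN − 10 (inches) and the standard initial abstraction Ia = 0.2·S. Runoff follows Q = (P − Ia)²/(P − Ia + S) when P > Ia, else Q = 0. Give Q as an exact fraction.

CN(III) from CN(II)=67: (23·67)/(10 + 0.13·67) = 154100/1871 ≈ 82.362
S = 1000/(154100/1871) − 10 = 3300/1541 in ≈ 2.141 in
Initial abstraction Ia = S/5 = (3300/1541)/5 = 660/1541 ≈ 0.428 in
Since P=9.790 > Ia=0.428: effective rainfall P−Ia = 1442639/154100 in
Q = (1442639/154100)²/((1442639/154100) + 3300/1541) = (2081207284321/23746810000)/(1772639/154100) = 189200662211/24833060900 in ≈ 7.619 in

Q = 189200662211/24833060900 in ≈ 7.619 in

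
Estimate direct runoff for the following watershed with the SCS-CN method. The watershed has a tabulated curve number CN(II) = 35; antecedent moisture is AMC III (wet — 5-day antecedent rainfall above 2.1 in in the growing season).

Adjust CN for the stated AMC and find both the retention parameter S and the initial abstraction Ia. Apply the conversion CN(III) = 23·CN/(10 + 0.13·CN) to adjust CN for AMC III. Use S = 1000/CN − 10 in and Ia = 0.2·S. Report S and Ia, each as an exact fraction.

Wet (AMC III): CN(III) = 23·35/(10 + 0.13·35) = 805/(291/20) = 16100/291 ≈ 55.326
S = 1000/(16100/291) − 10 = 1300/161 in ≈ 8.075 in
Ia = 0.2·(1300/161) = 260/161 in ≈ 1.615 in

S = 1300/161 in ≈ 8.075 in; Ia = 260/161 in ≈ 1.615 in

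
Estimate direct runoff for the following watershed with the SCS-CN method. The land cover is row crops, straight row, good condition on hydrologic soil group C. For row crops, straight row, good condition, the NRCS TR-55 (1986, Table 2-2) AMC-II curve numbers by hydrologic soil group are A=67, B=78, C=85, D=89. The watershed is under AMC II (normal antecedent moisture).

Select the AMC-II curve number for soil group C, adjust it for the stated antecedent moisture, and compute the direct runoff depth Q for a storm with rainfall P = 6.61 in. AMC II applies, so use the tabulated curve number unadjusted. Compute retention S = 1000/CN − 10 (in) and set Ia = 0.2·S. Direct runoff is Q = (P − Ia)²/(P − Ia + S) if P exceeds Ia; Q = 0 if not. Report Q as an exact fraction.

Q = 113145769/23182900 in ≈ 4.881 in

NRCS table: row crops, straight row, good condition, soil group C → CN(II) = 85
Average conditions: CN = 85 (no AMC adjustment).
Retention S: 1000/CN − 10 with CN=85.000 → S = 30/17 ≈ 1.765 in
Initial abstraction Ia = S/5 = (30/17)/5 = 6/17 ≈ 0.353 in
Since P=6.610 > Ia=0.353: effective rainfall P−Ia = 10637/1700 in
Q = (10637/1700)²/((10637/1700) + 30/17) = (113145769/2890000)/(13637/1700) = 113145769/23182900 in ≈ 4.881 in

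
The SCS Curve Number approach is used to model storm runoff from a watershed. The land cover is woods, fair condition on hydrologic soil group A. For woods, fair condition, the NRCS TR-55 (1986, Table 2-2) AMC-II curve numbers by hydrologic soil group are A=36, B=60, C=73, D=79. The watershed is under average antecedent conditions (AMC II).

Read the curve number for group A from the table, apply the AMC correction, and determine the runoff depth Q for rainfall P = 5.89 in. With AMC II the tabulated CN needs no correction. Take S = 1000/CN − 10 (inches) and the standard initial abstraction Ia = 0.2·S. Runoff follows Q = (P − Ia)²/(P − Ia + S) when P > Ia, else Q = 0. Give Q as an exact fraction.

Q = 4414201/16290900 in ≈ 0.271 in

NRCS table: woods, fair condition, soil group A → CN(II) = 36
AMC II — tabulated CN = 36 applies directly.
Max retention: S = 1000/36 − 10 = 160/9 in (≈ 17.778 in)
Initial abstraction Ia = S/5 = (160/9)/5 = 32/9 ≈ 3.556 in
Excess rainfall: 5.890 − 3.556 = 2.334 in; P > Ia so Q > 0
Q = (2101/900)²/((2101/900) + 160/9) = (4414201/810000)/(18101/900) = 4414201/16290900 in ≈ 0.271 in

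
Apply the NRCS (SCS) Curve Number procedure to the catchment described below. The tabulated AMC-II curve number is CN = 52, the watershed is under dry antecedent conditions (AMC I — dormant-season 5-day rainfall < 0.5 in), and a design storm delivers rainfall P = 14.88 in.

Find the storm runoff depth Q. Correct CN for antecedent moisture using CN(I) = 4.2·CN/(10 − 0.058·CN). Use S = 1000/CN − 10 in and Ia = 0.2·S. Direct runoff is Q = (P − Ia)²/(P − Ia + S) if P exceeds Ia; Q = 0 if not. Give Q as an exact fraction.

Dry (AMC I): CN(I) = 4.2·52/(10 − 0.058·52) = (1092/5)/(873/125) = 9100/291 ≈ 31.271
Retention S: 1000/CN − 10 with CN=31.271 → S = 2000/91 ≈ 21.978 in
Ia = 0.2S: 0.2·21.978 = 4.396 in (exactly 400/91)
Excess rainfall: 14.880 − 4.396 = 10.484 in; P > Ia so Q > 0
Runoff Q = (P−Ia)²/(P−Ia+S) = (10.484)²/(10.484+21.978) = 142229476/42003325 ≈ 3.386 in

Q = 142229476/42003325 in ≈ 3.386 in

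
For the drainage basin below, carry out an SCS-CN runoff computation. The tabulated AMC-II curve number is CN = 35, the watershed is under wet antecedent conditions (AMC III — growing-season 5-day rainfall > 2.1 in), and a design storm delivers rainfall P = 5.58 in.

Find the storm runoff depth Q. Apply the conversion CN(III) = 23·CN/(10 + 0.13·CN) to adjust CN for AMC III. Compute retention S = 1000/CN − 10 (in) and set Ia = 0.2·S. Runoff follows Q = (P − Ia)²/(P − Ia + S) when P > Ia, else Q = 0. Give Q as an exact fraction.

Adjust CN=35 to AMC III: 23·35/(10 + 0.13·35) → 805 ÷ (291/20) = 16100/291 ≈ 55.326
Max retention: S = 1000/(16100/291) − 10 = 1300/161 in (≈ 8.075 in)
Ia = 0.2·(1300/161) = 260/161 in ≈ 1.615 in
Since P=5.580 > Ia=1.615: effective rainfall P−Ia = 31919/8050 in
Q: (31919/8050)² ÷ (96919/8050) = 1018822561/780197950 in (≈ 1.306 in)

Q = 1018822561/780197950 in ≈ 1.306 in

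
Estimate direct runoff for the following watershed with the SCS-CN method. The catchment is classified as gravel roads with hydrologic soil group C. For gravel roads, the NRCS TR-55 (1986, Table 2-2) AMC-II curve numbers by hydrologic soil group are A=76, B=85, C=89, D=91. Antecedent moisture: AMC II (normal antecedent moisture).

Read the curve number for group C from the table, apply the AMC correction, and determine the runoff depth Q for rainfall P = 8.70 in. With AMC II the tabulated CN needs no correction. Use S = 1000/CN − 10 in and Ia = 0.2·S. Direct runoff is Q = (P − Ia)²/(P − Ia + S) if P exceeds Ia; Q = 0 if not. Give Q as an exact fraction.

NRCS table: gravel roads, soil group C → CN(II) = 89
AMC II — tabulated CN = 89 applies directly.
S = 1000/89 − 10 = 110/89 in ≈ 1.236 in
Initial abstraction Ia = S/5 = (110/89)/5 = 22/89 ≈ 0.247 in
P − Ia = 8.700 − 0.247 = 7523/890 ≈ 8.453 in (> 0, runoff occurs)
Q = (7523/890)²/((7523/890) + 110/89) = (56595529/792100)/(8623/890) = 56595529/7674470 in ≈ 7.375 in

Q = 56595529/7674470 in ≈ 7.375 in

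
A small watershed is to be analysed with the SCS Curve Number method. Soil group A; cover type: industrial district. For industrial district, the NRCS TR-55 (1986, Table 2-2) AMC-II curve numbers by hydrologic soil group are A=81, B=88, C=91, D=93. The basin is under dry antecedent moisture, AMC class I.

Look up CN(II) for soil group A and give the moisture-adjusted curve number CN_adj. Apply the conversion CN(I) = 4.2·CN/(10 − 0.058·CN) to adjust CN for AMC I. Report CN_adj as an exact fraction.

NRCS table: industrial district, soil group A → CN(II) = 81
Adjust CN=81 to AMC I: 4.2·81/(10 − 0.058·81) → (1701/5) ÷ (2651/500) = 170100/2651 ≈ 64.164

CN_adj = 170100/2651 ≈ 64.164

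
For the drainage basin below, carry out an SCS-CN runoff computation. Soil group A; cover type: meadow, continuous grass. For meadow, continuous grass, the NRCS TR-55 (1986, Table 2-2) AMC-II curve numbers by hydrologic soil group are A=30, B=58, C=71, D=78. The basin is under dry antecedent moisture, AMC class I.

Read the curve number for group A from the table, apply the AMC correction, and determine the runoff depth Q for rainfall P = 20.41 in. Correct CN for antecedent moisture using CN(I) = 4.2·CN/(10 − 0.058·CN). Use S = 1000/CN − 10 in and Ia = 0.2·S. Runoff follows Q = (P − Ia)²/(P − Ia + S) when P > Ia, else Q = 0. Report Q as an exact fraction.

Q = 70040161/52532100 in ≈ 1.333 in

NRCS table: meadow, continuous grass, soil group A → CN(II) = 30
Adjust CN=30 to AMC I: 4.2·30/(10 − 0.058·30) → 126 ÷ (413/50) = 900/59 ≈ 15.254
Max retention: S = 1000/(900/59) − 10 = 500/9 in (≈ 55.556 in)
Ia = 0.2S: 0.2·55.556 = 11.111 in (exactly 100/9)
Excess rainfall: 20.410 − 11.111 = 9.299 in; P > Ia so Q > 0
Runoff Q = (P−Ia)²/(P−Ia+S) = (9.299)²/(9.299+55.556) = 70040161/52532100 ≈ 1.333 in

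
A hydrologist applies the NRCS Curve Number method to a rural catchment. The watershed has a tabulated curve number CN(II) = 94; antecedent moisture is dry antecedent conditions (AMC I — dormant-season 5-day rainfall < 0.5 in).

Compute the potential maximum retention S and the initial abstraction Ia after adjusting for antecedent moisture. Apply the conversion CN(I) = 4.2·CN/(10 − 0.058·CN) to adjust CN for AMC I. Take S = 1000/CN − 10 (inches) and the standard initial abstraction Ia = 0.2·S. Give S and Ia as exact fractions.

S = 500/329 in ≈ 1.520 in; Ia = 100/329 in ≈ 0.304 in

CN(I) from CN(II)=94: (4.2·94)/(10 − 0.058·94) = 32900/379 ≈ 86.807
Retention S: 1000/CN − 10 with CN=86.807 → S = 500/329 ≈ 1.520 in
Ia = 0.2·(500/329) = 100/329 in ≈ 0.304 in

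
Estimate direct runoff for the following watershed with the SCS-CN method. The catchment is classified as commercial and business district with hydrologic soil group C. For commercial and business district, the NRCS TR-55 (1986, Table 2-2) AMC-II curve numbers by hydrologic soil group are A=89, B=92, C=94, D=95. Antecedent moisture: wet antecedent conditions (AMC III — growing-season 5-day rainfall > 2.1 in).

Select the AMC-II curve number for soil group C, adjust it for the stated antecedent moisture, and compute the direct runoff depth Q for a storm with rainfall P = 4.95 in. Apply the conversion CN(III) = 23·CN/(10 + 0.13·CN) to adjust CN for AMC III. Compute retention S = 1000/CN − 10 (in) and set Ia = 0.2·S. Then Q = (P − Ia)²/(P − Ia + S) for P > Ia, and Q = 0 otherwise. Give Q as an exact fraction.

Q = 3732553587/805842260 in ≈ 4.632 in

NRCS table: commercial and business district, soil group C → CN(II) = 94
CN(III) from CN(II)=94: (23·94)/(10 + 0.13·94) = 108100/1111 ≈ 97.300
S = 1000/(108100/1111) − 10 = 300/1081 in ≈ 0.278 in
Initial abstraction Ia = S/5 = (300/1081)/5 = 60/1081 ≈ 0.056 in
Excess rainfall: 4.950 − 0.056 = 4.894 in; P > Ia so Q > 0
Q: (105819/21620)² ÷ (111819/21620) = 3732553587/805842260 in (≈ 4.632 in)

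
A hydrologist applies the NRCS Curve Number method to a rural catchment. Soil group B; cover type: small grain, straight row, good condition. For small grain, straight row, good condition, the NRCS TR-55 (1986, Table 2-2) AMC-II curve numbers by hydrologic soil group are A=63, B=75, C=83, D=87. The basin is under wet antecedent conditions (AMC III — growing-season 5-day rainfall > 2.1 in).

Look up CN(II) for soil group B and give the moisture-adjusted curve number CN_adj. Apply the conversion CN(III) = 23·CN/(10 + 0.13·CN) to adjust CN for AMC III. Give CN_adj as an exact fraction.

NRCS table: small grain, straight row, good condition, soil group B → CN(II) = 75
Adjust CN=75 to AMC III: 23·75/(10 + 0.13·75) → 1725 ÷ (79/4) = 6900/79 ≈ 87.342

CN_adj = 6900/79 ≈ 87.342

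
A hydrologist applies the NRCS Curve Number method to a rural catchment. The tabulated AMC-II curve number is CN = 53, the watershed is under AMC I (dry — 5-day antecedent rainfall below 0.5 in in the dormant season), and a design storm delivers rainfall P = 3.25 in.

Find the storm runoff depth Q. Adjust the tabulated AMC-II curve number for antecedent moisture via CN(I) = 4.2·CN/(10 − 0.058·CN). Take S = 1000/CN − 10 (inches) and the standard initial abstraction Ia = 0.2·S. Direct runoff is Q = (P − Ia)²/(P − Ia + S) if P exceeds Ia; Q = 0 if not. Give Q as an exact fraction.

CN(I) from CN(II)=53: (4.2·53)/(10 − 0.058·53) = 111300/3463 ≈ 32.140
Retention S: 1000/CN − 10 with CN=32.140 → S = 23500/1113 ≈ 21.114 in
Initial abstraction Ia = S/5 = (23500/1113)/5 = 4700/1113 ≈ 4.223 in
P = 3.250 ≤ Ia = 4.223 in: entire storm abstracted, Q = 0.

Q = 0 in ≈ 0.000 in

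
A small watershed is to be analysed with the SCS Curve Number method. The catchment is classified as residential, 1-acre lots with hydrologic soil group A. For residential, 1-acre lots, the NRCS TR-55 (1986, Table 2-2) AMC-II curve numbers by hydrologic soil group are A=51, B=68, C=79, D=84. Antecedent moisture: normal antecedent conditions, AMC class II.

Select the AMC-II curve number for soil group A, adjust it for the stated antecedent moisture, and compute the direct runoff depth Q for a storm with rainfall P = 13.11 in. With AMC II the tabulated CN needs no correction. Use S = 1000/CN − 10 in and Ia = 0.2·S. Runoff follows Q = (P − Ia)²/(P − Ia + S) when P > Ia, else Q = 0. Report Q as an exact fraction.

NRCS table: residential, 1-acre lots, soil group A → CN(II) = 51
CN(II) = 51; AMC II needs no correction.
S = 1000/51 − 10 = 490/51 in ≈ 9.608 in
Ia = 0.2·(490/51) = 98/51 in ≈ 1.922 in
Since P=13.110 > Ia=1.922: effective rainfall P−Ia = 57061/5100 in
Q = (57061/5100)²/((57061/5100) + 490/51) = (3255957721/26010000)/(106061/5100) = 3255957721/540911100 in ≈ 6.019 in

Q = 3255957721/540911100 in ≈ 6.019 in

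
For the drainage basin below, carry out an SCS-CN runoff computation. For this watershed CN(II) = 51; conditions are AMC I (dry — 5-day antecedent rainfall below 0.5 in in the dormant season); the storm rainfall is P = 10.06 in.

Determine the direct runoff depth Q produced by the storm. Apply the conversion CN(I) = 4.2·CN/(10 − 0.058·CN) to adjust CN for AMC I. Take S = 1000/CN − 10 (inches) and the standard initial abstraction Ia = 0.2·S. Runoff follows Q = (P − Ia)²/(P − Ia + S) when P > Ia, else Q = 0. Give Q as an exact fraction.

CN(I) from CN(II)=51: (4.2·51)/(10 − 0.058·51) = 15300/503 ≈ 30.417
Max retention: S = 1000/(15300/503) − 10 = 3500/153 in (≈ 22.876 in)
Initial abstraction Ia = S/5 = (3500/153)/5 = 700/153 ≈ 4.575 in
Excess rainfall: 10.060 − 4.575 = 5.485 in; P > Ia so Q > 0
Q = (41959/7650)²/((41959/7650) + 3500/153) = (1760557681/58522500)/(216959/7650) = 1760557681/1659736350 in ≈ 1.061 in

Q = 1760557681/1659736350 in ≈ 1.061 in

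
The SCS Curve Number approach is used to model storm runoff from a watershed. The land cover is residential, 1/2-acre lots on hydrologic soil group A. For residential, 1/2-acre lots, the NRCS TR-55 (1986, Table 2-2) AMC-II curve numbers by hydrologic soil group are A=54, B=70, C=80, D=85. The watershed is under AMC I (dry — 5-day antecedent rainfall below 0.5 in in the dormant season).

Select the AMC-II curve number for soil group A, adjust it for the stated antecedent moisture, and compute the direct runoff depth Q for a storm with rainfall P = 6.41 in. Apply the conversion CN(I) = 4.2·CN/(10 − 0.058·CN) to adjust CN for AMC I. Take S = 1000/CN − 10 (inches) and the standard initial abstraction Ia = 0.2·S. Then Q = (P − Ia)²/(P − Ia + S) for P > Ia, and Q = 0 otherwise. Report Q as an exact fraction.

NRCS table: residential, 1/2-acre lots, soil group A → CN(II) = 54
Dry (AMC I): CN(I) = 4.2·54/(10 − 0.058·54) = (1134/5)/(1717/250) = 56700/1717 ≈ 33.023
S = 1000/(56700/1717) − 10 = 11500/567 in ≈ 20.282 in
Ia = 0.2S: 0.2·20.282 = 4.056 in (exactly 2300/567)
Since P=6.410 > Ia=4.056: effective rainfall P−Ia = 133447/56700 in
Q = (133447/56700)²/((133447/56700) + 11500/567) = (17808101809/3214890000)/(1283447/56700) = 17808101809/72771444900 in ≈ 0.245 in

Q = 17808101809/72771444900 in ≈ 0.245 in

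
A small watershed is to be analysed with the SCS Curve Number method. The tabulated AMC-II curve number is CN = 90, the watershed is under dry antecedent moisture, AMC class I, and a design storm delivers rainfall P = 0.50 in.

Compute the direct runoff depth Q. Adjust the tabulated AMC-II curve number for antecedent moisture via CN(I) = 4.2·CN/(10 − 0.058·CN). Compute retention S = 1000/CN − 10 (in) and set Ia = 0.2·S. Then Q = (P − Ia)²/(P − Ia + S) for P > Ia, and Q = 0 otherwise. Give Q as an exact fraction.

Q = 0 in ≈ 0.000 in

CN(I) from CN(II)=90: (4.2·90)/(10 − 0.058·90) = 18900/239 ≈ 79.079
S = 1000/(18900/239) − 10 = 500/189 in ≈ 2.646 in
Initial abstraction Ia = S/5 = (500/189)/5 = 100/189 ≈ 0.529 in
P = 0.500 ≤ Ia = 0.529 in: entire storm abstracted, Q = 0.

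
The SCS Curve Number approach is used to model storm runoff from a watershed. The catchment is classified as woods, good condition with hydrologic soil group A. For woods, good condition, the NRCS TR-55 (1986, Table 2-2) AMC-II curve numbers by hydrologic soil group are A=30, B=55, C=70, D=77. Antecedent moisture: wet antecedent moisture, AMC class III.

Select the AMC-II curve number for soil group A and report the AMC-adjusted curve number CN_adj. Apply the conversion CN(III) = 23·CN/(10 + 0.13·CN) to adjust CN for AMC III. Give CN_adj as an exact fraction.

CN_adj = 6900/139 ≈ 49.640

NRCS table: woods, good condition, soil group A → CN(II) = 30
CN(III) from CN(II)=30: (23·30)/(10 + 0.13·30) = 6900/139 ≈ 49.640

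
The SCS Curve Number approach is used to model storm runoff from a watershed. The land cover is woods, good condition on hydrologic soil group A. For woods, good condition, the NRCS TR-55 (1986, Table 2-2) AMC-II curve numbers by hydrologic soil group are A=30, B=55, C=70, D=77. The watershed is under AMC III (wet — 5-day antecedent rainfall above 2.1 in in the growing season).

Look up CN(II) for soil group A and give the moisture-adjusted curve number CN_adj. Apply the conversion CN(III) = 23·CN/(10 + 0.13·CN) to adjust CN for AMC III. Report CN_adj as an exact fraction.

NRCS table: woods, good condition, soil group A → CN(II) = 30
Adjust CN=30 to AMC III: 23·30/(10 + 0.13·30) → 690 ÷ (139/10) = 6900/139 ≈ 49.640

CN_adj = 6900/139 ≈ 49.640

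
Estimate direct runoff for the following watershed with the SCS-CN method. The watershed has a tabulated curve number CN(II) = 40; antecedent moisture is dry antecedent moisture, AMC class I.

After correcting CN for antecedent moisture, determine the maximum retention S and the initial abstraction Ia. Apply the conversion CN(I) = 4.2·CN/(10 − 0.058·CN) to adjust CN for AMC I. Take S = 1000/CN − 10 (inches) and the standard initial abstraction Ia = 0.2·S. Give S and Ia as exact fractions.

Dry (AMC I): CN(I) = 4.2·40/(10 − 0.058·40) = 168/(192/25) = 175/8 ≈ 21.875
S = 1000/(175/8) − 10 = 250/7 in ≈ 35.714 in
Ia = 0.2S: 0.2·35.714 = 7.143 in (exactly 50/7)

S = 250/7 in ≈ 35.714 in; Ia = 50/7 in ≈ 7.143 in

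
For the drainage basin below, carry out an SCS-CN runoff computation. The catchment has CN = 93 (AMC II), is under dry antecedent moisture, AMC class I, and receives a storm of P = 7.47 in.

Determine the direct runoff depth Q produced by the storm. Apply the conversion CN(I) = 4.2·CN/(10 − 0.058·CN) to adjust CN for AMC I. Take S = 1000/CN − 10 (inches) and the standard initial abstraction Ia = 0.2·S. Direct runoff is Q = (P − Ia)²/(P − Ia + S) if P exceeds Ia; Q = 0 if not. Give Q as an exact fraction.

Dry (AMC I): CN(I) = 4.2·93/(10 − 0.058·93) = (1953/5)/(2303/500) = 27900/329 ≈ 84.802
Retention S: 1000/CN − 10 with CN=84.802 → S = 500/279 ≈ 1.792 in
Ia = 0.2S: 0.2·1.792 = 0.358 in (exactly 100/279)
Since P=7.470 > Ia=0.358: effective rainfall P−Ia = 198413/27900 in
Runoff Q = (P−Ia)²/(P−Ia+S) = (7.112)²/(7.112+1.792) = 39367718569/6930722700 ≈ 5.680 in

Q = 39367718569/6930722700 in ≈ 5.680 in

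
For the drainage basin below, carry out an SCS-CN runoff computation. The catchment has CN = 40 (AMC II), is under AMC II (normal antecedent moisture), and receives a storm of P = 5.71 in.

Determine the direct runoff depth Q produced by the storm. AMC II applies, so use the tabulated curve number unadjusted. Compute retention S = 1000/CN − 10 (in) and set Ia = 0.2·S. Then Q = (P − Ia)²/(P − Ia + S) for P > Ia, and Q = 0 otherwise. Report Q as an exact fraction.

Q = 73441/177100 in ≈ 0.415 in

Average conditions: CN = 40 (no AMC adjustment).
Max retention: S = 1000/40 − 10 = 15 in (≈ 15.000 in)
Initial abstraction Ia = S/5 = 15/5 = 3 ≈ 3.000 in
Excess rainfall: 5.710 − 3.000 = 2.710 in; P > Ia so Q > 0
Runoff Q = (P−Ia)²/(P−Ia+S) = (2.710)²/(2.710+15.000) = 73441/177100 ≈ 0.415 in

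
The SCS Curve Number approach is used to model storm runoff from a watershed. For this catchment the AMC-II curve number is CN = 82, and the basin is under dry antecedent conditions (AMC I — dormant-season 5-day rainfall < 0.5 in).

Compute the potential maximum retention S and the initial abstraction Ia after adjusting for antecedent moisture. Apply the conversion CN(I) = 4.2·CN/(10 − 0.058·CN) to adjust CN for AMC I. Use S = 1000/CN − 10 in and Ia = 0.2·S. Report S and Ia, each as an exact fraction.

S = 1500/287 in ≈ 5.226 in; Ia = 300/287 in ≈ 1.045 in

Dry (AMC I): CN(I) = 4.2·82/(10 − 0.058·82) = (1722/5)/(1311/250) = 28700/437 ≈ 65.675
S = 1000/(28700/437) − 10 = 1500/287 in ≈ 5.226 in
Initial abstraction Ia = S/5 = (1500/287)/5 = 300/287 ≈ 1.045 in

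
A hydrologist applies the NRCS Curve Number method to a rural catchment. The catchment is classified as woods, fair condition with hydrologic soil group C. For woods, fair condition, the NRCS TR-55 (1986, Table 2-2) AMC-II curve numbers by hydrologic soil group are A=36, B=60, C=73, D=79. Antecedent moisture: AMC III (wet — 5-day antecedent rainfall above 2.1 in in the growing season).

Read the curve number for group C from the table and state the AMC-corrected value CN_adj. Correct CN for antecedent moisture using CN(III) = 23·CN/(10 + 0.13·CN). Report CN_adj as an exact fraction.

NRCS table: woods, fair condition, soil group C → CN(II) = 73
Wet (AMC III): CN(III) = 23·73/(10 + 0.13·73) = 1679/(1949/100) = 167900/1949 ≈ 86.147

CN_adj = 167900/1949 ≈ 86.147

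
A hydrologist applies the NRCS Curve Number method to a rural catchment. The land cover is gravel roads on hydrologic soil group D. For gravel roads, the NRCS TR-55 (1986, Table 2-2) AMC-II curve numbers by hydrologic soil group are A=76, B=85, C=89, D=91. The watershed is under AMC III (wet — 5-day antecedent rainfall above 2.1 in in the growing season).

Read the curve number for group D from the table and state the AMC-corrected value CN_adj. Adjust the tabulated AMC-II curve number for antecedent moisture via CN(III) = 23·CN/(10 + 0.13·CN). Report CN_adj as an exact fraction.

CN_adj = 209300/2183 ≈ 95.877

NRCS table: gravel roads, soil group D → CN(II) = 91
CN(III) from CN(II)=91: (23·91)/(10 + 0.13·91) = 209300/2183 ≈ 95.877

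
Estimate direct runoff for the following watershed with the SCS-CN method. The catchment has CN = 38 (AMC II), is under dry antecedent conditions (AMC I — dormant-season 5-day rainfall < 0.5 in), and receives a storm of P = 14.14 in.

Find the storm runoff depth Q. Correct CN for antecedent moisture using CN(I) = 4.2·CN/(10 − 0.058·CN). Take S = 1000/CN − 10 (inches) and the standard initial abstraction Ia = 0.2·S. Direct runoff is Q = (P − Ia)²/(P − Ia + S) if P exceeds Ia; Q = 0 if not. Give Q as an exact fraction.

Q = 16152630649/17996755350 in ≈ 0.898 in

Adjust CN=38 to AMC I: 4.2·38/(10 − 0.058·38) → (798/5) ÷ (1949/250) = 39900/1949 ≈ 20.472
S = 1000/(39900/1949) − 10 = 15500/399 in ≈ 38.847 in
Ia = 0.2S: 0.2·38.847 = 7.769 in (exactly 3100/399)
Since P=14.140 > Ia=7.769: effective rainfall P−Ia = 127093/19950 in
Q = (127093/19950)²/((127093/19950) + 15500/399) = (16152630649/398002500)/(902093/19950) = 16152630649/17996755350 in ≈ 0.898 in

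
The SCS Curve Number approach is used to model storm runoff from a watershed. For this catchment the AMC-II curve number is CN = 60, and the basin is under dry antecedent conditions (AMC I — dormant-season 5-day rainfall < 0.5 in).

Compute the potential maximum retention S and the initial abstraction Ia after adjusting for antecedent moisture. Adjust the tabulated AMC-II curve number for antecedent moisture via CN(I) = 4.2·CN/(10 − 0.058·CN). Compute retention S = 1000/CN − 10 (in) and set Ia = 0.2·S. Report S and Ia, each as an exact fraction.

Adjust CN=60 to AMC I: 4.2·60/(10 − 0.058·60) → 252 ÷ (163/25) = 6300/163 ≈ 38.650
Max retention: S = 1000/(6300/163) − 10 = 1000/63 in (≈ 15.873 in)
Ia = 0.2S: 0.2·15.873 = 3.175 in (exactly 200/63)

S = 1000/63 in ≈ 15.873 in; Ia = 200/63 in ≈ 3.175 in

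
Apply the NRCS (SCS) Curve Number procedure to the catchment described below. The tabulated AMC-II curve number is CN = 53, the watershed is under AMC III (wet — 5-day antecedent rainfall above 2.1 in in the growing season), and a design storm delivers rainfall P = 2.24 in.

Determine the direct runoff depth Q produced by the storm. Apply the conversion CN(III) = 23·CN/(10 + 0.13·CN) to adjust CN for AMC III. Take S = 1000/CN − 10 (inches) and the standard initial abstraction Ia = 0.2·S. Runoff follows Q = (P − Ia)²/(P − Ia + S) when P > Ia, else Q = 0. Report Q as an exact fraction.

Q = 250476962/618124425 in ≈ 0.405 in

Wet (AMC III): CN(III) = 23·53/(10 + 0.13·53) = 1219/(1689/100) = 121900/1689 ≈ 72.173
S = 1000/(121900/1689) − 10 = 4700/1219 in ≈ 3.856 in
Ia = 0.2S: 0.2·3.856 = 0.771 in (exactly 940/1219)
Excess rainfall: 2.240 − 0.771 = 1.469 in; P > Ia so Q > 0
Q = (44764/30475)²/((44764/30475) + 4700/1219) = (2003815696/928725625)/(162264/30475) = 250476962/618124425 in ≈ 0.405 in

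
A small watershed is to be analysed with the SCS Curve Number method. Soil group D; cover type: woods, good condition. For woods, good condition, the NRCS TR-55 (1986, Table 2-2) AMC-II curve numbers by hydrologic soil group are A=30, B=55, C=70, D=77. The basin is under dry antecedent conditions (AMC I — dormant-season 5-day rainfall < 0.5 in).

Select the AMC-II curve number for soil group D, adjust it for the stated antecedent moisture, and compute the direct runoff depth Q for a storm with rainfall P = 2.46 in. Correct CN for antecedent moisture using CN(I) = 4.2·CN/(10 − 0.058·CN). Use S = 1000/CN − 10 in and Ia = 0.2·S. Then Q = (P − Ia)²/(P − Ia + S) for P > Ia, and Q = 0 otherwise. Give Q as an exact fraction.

NRCS table: woods, good condition, soil group D → CN(II) = 77
CN(I) from CN(II)=77: (4.2·77)/(10 − 0.058·77) = 161700/2767 ≈ 58.439
Retention S: 1000/CN − 10 with CN=58.439 → S = 11500/1617 ≈ 7.112 in
Ia = 0.2S: 0.2·7.112 = 1.422 in (exactly 2300/1617)
P − Ia = 2.460 − 1.422 = 83891/80850 ≈ 1.038 in (> 0, runoff occurs)
Q: (83891/80850)² ÷ (658891/80850) = 7037699881/53271337350 in (≈ 0.132 in)

Q = 7037699881/53271337350 in ≈ 0.132 in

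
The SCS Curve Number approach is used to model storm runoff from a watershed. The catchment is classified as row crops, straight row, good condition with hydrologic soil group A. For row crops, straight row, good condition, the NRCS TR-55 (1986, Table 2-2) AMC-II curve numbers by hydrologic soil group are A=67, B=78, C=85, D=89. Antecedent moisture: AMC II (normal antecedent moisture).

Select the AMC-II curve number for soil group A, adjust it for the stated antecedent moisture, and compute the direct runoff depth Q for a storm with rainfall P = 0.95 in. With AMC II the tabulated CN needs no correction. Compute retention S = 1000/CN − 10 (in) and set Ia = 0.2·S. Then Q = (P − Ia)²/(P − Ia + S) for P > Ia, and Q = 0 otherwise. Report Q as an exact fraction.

Q = 0 in ≈ 0.000 in

NRCS table: row crops, straight row, good condition, soil group A → CN(II) = 67
AMC II — tabulated CN = 67 applies directly.
Max retention: S = 1000/67 − 10 = 330/67 in (≈ 4.925 in)
Initial abstraction Ia = S/5 = (330/67)/5 = 66/67 ≈ 0.985 in
P = 0.950 ≤ Ia = 0.985 in: entire storm abstracted, Q = 0.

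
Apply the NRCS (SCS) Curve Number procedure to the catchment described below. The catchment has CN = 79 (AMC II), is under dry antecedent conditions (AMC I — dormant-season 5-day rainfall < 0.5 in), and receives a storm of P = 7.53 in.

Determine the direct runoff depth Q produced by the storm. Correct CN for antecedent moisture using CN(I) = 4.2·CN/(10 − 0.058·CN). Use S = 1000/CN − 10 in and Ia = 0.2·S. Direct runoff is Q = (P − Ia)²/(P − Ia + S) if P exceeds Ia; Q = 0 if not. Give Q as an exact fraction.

Dry (AMC I): CN(I) = 4.2·79/(10 − 0.058·79) = (1659/5)/(2709/500) = 7900/129 ≈ 61.240
Retention S: 1000/CN − 10 with CN=61.240 → S = 500/79 ≈ 6.329 in
Ia = 0.2S: 0.2·6.329 = 1.266 in (exactly 100/79)
Excess rainfall: 7.530 − 1.266 = 6.264 in; P > Ia so Q > 0
Q: (49487/7900)² ÷ (99487/7900) = 2448963169/785947300 in (≈ 3.116 in)

Q = 2448963169/785947300 in ≈ 3.116 in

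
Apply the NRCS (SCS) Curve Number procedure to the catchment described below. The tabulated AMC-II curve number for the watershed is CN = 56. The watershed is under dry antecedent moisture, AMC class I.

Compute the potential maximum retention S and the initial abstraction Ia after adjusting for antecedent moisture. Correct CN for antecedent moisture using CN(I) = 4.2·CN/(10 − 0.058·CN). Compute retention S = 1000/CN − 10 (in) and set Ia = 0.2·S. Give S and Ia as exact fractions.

S = 2750/147 in ≈ 18.707 in; Ia = 550/147 in ≈ 3.741 in

Dry (AMC I): CN(I) = 4.2·56/(10 − 0.058·56) = (1176/5)/(844/125) = 7350/211 ≈ 34.834
Max retention: S = 1000/(7350/211) − 10 = 2750/147 in (≈ 18.707 in)
Ia = 0.2·(2750/147) = 550/147 in ≈ 3.741 in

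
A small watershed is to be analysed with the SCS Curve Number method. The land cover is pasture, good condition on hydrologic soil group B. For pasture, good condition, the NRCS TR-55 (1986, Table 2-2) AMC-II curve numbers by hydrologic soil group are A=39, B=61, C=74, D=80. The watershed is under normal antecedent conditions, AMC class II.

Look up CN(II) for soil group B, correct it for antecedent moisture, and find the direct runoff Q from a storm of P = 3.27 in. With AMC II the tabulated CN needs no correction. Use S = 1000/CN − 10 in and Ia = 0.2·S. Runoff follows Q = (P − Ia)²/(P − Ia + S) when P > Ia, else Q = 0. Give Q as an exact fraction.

NRCS table: pasture, good condition, soil group B → CN(II) = 61
AMC II — tabulated CN = 61 applies directly.
Max retention: S = 1000/61 − 10 = 390/61 in (≈ 6.393 in)
Initial abstraction Ia = S/5 = (390/61)/5 = 78/61 ≈ 1.279 in
Excess rainfall: 3.270 − 1.279 = 1.991 in; P > Ia so Q > 0
Q = (12147/6100)²/((12147/6100) + 390/61) = (147549609/37210000)/(51147/6100) = 16394401/34666300 in ≈ 0.473 in

Q = 16394401/34666300 in ≈ 0.473 in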